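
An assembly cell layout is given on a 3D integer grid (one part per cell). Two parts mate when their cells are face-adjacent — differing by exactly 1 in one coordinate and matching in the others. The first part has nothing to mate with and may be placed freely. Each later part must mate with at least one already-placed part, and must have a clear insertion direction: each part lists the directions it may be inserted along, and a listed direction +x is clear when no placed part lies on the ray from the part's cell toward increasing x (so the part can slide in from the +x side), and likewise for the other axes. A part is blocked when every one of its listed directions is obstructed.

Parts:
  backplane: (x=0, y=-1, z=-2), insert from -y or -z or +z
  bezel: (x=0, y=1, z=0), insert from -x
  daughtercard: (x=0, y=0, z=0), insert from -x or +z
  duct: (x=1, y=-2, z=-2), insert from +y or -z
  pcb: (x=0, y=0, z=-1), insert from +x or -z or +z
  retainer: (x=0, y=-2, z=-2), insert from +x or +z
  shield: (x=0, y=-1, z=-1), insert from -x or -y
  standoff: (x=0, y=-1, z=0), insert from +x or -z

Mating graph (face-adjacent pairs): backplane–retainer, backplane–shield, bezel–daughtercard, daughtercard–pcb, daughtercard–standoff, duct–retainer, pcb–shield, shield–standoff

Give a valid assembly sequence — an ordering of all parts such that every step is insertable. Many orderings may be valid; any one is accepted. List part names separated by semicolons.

1. shield@(0, -1, -1) [-x clear] — {shield}
2. pcb@(0, 0, -1) [+x clear] — {pcb, shield}
3. daughtercard@(0, 0, 0) [-x clear] — {daughtercard, pcb, shield}
4. bezel@(0, 1, 0) [-x clear] — {bezel, daughtercard, pcb, shield}
5. backplane@(0, -1, -2) [-y clear] — {backplane, bezel, daughtercard, pcb, shield}
6. standoff@(0, -1, 0) [+x clear] — {backplane, bezel, daughtercard, pcb, shield, standoff}
7. retainer@(0, -2, -2) [+x clear] — {backplane, bezel, daughtercard, pcb, retainer, shield, standoff}
8. duct@(1, -2, -2) [+y clear] — {backplane, bezel, daughtercard, duct, pcb, retainer, shield, standoff}

shield; pcb; daughtercard; bezel; backplane; standoff; retainer; duct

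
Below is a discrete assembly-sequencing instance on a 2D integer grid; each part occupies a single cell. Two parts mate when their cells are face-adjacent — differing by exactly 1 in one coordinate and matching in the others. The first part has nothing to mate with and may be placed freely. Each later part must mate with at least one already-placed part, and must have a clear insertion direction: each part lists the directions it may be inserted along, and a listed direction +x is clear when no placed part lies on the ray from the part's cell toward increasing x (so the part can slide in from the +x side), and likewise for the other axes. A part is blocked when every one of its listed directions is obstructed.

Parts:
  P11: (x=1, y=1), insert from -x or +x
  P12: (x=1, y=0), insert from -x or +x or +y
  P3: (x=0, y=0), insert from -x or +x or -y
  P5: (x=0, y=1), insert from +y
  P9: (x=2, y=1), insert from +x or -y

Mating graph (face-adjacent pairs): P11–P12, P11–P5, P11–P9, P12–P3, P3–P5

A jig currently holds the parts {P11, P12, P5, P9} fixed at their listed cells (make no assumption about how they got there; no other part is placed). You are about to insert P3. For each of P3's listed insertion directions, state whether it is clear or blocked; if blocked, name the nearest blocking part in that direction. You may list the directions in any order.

+x: blocked by P12; -x: clear; -y: clear

-x: ray from P3(0, 0) has no placed part ⇒ clear
+x: nearest on ray is P12@(1, 0) ⇒ blocked
-y: ray from P3(0, 0) has no placed part ⇒ clear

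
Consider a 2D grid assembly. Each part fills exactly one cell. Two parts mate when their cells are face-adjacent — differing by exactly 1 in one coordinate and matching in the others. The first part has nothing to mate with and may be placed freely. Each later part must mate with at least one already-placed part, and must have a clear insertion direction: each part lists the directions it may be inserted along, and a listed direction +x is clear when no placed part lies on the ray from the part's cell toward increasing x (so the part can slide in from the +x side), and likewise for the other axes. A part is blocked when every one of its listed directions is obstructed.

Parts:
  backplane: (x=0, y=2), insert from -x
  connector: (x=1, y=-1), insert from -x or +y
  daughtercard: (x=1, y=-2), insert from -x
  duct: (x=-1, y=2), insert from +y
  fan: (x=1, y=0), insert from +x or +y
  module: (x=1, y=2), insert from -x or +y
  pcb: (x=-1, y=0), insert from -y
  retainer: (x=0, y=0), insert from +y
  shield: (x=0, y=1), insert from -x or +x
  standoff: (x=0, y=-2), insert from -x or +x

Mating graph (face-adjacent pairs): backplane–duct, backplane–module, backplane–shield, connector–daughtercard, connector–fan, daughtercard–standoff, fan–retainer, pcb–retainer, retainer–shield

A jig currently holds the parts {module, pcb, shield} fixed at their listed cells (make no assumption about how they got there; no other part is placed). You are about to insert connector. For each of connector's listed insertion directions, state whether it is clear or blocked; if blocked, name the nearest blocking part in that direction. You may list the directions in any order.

+y: blocked by module; -x: clear

-x: ray from connector(1, -1) has no placed part ⇒ clear
+y: nearest on ray is module@(1, 2) ⇒ blocked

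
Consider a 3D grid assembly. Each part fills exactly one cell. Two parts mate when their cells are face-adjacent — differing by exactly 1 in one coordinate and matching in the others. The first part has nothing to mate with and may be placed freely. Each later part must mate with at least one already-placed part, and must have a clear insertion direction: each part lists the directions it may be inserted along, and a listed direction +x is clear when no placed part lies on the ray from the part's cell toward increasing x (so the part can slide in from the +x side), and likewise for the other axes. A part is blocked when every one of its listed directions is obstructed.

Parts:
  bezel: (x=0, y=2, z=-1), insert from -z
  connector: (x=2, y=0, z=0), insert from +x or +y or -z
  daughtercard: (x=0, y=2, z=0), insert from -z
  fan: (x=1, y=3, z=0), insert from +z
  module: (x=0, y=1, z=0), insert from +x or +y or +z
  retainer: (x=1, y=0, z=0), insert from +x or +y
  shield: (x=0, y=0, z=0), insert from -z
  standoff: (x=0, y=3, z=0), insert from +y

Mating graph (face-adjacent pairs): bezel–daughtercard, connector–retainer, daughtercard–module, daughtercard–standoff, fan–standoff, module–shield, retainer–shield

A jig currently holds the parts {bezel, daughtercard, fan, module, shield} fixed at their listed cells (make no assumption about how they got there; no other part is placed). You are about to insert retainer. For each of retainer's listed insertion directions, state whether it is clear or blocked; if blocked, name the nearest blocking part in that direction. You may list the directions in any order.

+x: ray from retainer(1, 0, 0) has no placed part ⇒ clear
+y: nearest on ray is fan@(1, 3, 0) ⇒ blocked

+x: clear; +y: blocked by fan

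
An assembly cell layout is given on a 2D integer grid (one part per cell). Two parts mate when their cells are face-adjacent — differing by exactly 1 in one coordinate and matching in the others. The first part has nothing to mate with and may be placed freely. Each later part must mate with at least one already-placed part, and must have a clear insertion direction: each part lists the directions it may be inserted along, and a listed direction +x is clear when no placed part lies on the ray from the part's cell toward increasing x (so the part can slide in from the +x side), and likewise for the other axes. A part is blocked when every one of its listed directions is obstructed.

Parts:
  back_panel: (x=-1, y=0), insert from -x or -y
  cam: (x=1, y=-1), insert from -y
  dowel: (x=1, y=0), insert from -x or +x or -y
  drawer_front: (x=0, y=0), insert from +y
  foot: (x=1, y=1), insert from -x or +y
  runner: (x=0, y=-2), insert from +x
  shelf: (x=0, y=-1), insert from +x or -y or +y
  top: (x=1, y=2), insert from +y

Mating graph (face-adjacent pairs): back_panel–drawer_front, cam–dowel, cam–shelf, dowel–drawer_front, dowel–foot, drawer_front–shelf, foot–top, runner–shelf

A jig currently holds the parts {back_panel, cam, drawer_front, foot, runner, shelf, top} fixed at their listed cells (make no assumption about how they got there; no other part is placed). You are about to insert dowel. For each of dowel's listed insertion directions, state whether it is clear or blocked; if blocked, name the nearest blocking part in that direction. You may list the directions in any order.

-x: nearest on ray is drawer_front@(0, 0) ⇒ blocked
+x: ray from dowel(1, 0) has no placed part ⇒ clear
-y: nearest on ray is cam@(1, -1) ⇒ blocked

+x: clear; -x: blocked by drawer_front; -y: blocked by cam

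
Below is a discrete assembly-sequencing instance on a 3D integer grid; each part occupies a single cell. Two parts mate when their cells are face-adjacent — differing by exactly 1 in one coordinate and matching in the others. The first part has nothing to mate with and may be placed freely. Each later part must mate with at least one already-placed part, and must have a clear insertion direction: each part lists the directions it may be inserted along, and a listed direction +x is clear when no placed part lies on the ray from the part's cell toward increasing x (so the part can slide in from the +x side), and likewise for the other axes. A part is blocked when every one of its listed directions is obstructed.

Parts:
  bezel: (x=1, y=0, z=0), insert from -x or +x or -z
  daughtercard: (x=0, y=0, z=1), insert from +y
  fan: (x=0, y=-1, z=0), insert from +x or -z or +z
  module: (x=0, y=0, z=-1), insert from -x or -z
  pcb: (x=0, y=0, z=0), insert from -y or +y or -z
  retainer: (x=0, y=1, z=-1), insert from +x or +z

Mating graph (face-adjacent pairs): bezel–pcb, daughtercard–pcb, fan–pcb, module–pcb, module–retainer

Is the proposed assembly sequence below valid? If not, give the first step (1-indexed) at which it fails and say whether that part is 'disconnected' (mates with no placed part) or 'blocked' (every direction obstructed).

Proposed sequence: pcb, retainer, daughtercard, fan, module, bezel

1. pcb@(0, 0, 0) [-y clear] — {pcb}
2. retainer@(0, 1, -1) — no placed neighbour ⇒ disconnected

Invalid at step 2 (disconnected)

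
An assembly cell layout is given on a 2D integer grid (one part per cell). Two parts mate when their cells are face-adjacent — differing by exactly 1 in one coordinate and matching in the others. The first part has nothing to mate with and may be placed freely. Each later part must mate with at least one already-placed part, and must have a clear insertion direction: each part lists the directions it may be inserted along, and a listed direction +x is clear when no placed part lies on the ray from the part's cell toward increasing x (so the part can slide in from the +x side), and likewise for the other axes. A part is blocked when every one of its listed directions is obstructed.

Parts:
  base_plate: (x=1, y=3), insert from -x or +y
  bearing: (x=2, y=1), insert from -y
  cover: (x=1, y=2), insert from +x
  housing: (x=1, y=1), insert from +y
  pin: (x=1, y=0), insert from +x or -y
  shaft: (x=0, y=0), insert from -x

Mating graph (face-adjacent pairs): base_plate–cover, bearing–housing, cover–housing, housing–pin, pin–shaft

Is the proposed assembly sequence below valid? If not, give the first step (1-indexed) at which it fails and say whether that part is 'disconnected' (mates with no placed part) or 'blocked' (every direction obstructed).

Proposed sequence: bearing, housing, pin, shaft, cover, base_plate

1. bearing@(2, 1) [-y clear] — {bearing}
2. housing@(1, 1) [+y clear] — {bearing, housing}
3. pin@(1, 0) [+x clear] — {bearing, housing, pin}
4. shaft@(0, 0) [-x clear] — {bearing, housing, pin, shaft}
5. cover@(1, 2) [+x clear] — {bearing, cover, housing, pin, shaft}
6. base_plate@(1, 3) [-x clear] — {base_plate, bearing, cover, housing, pin, shaft}

Valid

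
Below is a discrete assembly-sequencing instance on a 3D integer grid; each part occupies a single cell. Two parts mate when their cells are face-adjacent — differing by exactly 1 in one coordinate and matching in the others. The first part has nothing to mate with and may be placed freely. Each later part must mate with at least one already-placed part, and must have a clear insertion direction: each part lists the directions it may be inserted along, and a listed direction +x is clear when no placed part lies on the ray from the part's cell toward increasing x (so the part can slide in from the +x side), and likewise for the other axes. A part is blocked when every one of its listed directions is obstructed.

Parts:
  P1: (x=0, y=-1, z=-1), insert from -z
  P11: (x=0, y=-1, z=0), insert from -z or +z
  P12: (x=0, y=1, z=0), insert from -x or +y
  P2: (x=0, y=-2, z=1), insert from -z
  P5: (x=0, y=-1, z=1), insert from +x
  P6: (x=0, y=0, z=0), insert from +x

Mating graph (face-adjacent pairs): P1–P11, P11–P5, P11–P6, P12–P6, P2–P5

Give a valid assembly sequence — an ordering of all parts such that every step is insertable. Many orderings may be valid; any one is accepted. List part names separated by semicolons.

P11; P1; P5; P2; P6; P12

1. P11@(0, -1, 0) [-z clear] — {P11}
2. P1@(0, -1, -1) [-z clear] — {P1, P11}
3. P5@(0, -1, 1) [+x clear] — {P1, P11, P5}
4. P2@(0, -2, 1) [-z clear] — {P1, P11, P2, P5}
5. P6@(0, 0, 0) [+x clear] — {P1, P11, P2, P5, P6}
6. P12@(0, 1, 0) [-x clear] — {P1, P11, P12, P2, P5, P6}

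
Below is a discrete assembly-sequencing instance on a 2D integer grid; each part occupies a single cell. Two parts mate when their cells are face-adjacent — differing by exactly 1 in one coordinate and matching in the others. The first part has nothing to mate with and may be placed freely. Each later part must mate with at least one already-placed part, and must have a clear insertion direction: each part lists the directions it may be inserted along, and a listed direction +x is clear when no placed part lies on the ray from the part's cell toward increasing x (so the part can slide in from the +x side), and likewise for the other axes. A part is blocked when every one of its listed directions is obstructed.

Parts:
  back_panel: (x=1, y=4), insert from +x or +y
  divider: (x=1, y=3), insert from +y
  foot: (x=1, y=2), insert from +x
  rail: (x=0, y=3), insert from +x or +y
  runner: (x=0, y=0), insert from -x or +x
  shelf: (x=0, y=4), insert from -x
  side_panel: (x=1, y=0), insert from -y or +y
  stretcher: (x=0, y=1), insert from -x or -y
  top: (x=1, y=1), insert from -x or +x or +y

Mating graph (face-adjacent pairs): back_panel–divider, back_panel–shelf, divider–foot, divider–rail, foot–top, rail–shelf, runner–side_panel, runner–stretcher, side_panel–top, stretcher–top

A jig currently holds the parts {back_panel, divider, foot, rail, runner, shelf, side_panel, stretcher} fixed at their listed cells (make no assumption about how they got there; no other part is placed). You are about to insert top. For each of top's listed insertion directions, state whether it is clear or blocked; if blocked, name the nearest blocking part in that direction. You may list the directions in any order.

+x: clear; +y: blocked by foot; -x: blocked by stretcher

-x: nearest on ray is stretcher@(0, 1) ⇒ blocked
+x: ray from top(1, 1) has no placed part ⇒ clear
+y: nearest on ray is foot@(1, 2) ⇒ blocked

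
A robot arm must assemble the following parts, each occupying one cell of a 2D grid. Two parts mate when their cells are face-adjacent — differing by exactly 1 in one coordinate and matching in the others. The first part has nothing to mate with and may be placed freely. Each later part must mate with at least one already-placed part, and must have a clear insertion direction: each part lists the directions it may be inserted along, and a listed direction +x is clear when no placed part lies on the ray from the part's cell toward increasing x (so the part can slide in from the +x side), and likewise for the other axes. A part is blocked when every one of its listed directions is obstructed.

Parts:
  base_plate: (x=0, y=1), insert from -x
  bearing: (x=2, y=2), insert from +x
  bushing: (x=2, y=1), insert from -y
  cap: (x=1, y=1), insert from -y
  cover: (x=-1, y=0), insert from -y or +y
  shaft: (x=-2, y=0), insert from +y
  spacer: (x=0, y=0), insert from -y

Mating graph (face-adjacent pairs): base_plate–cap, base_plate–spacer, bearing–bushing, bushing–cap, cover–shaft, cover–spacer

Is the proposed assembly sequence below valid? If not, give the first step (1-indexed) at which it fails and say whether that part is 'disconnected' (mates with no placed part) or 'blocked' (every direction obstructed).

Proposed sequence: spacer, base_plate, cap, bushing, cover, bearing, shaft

Valid

1. spacer@(0, 0) [-y clear] — {spacer}
2. base_plate@(0, 1) [-x clear] — {base_plate, spacer}
3. cap@(1, 1) [-y clear] — {base_plate, cap, spacer}
4. bushing@(2, 1) [-y clear] — {base_plate, bushing, cap, spacer}
5. cover@(-1, 0) [-y clear] — {base_plate, bushing, cap, cover, spacer}
6. bearing@(2, 2) [+x clear] — {base_plate, bearing, bushing, cap, cover, spacer}
7. shaft@(-2, 0) [+y clear] — {base_plate, bearing, bushing, cap, cover, shaft, spacer}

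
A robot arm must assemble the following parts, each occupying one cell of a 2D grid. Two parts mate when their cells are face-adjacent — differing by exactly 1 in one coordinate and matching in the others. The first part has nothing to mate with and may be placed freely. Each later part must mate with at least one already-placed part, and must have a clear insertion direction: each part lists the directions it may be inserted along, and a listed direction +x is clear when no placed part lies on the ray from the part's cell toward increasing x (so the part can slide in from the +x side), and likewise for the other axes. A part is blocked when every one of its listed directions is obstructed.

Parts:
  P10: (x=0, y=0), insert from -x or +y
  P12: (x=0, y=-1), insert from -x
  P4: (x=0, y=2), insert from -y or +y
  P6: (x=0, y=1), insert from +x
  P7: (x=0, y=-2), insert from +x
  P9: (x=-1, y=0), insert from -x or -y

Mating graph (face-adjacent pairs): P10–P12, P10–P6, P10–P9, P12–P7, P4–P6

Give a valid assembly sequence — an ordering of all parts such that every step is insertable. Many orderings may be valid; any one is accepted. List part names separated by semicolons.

P9; P10; P12; P7; P6; P4

1. P9@(-1, 0) [-x clear] — {P9}
2. P10@(0, 0) [+y clear] — {P10, P9}
3. P12@(0, -1) [-x clear] — {P10, P12, P9}
4. P7@(0, -2) [+x clear] — {P10, P12, P7, P9}
5. P6@(0, 1) [+x clear] — {P10, P12, P6, P7, P9}
6. P4@(0, 2) [+y clear] — {P10, P12, P4, P6, P7, P9}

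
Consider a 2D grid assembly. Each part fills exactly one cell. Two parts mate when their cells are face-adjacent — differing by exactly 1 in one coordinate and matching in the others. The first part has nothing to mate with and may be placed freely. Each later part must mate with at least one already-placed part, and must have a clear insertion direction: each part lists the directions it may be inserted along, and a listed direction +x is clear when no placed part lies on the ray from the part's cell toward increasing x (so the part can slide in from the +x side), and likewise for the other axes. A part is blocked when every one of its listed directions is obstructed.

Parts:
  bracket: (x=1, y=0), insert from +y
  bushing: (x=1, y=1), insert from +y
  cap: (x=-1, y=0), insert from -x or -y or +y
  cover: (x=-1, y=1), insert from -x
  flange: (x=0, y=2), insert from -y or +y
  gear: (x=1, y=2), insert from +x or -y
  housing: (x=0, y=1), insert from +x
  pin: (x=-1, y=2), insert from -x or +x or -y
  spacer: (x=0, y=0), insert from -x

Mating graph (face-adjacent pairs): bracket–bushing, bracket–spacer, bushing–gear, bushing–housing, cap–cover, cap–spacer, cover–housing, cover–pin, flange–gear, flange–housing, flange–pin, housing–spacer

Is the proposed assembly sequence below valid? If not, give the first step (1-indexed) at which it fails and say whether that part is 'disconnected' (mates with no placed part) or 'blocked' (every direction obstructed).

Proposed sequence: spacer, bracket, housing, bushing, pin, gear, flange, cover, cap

1. spacer@(0, 0) [-x clear] — {spacer}
2. bracket@(1, 0) [+y clear] — {bracket, spacer}
3. housing@(0, 1) [+x clear] — {bracket, housing, spacer}
4. bushing@(1, 1) [+y clear] — {bracket, bushing, housing, spacer}
5. pin@(-1, 2) — no placed neighbour ⇒ disconnected

Invalid at step 5 (disconnected)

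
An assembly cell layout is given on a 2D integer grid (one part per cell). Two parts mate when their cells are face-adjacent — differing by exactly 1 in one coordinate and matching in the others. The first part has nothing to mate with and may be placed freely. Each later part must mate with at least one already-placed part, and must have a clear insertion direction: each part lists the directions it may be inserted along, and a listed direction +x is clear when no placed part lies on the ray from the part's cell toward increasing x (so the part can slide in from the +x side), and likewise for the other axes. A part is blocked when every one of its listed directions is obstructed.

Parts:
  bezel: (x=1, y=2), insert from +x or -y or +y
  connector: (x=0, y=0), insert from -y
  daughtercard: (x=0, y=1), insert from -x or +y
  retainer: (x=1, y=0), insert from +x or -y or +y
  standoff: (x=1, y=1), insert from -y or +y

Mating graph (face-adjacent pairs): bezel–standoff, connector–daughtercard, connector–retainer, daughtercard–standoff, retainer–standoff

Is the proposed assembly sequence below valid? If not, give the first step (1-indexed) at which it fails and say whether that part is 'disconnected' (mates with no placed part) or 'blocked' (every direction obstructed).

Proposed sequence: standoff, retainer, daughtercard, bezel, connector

Valid

1. standoff@(1, 1) [-y clear] — {standoff}
2. retainer@(1, 0) [+x clear] — {retainer, standoff}
3. daughtercard@(0, 1) [-x clear] — {daughtercard, retainer, standoff}
4. bezel@(1, 2) [+x clear] — {bezel, daughtercard, retainer, standoff}
5. connector@(0, 0) [-y clear] — {bezel, connector, daughtercard, retainer, standoff}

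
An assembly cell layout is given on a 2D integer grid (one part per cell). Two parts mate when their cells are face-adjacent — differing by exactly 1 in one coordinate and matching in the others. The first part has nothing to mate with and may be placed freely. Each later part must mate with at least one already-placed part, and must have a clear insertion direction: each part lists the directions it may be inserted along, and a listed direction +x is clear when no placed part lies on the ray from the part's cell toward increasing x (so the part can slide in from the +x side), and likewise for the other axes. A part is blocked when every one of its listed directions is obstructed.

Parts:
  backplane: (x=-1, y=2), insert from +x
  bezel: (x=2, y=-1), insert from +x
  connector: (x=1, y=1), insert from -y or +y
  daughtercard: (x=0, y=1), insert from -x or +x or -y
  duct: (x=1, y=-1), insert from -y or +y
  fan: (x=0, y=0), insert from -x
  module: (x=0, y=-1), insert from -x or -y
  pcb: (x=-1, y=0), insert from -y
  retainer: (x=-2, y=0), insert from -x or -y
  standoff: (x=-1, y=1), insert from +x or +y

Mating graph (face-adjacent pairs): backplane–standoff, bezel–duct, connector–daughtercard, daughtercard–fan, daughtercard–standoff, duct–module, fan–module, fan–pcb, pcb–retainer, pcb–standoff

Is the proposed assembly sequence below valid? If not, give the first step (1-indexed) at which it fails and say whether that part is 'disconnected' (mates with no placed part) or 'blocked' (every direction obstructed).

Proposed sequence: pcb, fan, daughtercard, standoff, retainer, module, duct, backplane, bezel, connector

Invalid at step 2 (blocked)

1. pcb@(-1, 0) [-y clear] — {pcb}
2. fan@(0, 0) — -x all obstructed ⇒ blocked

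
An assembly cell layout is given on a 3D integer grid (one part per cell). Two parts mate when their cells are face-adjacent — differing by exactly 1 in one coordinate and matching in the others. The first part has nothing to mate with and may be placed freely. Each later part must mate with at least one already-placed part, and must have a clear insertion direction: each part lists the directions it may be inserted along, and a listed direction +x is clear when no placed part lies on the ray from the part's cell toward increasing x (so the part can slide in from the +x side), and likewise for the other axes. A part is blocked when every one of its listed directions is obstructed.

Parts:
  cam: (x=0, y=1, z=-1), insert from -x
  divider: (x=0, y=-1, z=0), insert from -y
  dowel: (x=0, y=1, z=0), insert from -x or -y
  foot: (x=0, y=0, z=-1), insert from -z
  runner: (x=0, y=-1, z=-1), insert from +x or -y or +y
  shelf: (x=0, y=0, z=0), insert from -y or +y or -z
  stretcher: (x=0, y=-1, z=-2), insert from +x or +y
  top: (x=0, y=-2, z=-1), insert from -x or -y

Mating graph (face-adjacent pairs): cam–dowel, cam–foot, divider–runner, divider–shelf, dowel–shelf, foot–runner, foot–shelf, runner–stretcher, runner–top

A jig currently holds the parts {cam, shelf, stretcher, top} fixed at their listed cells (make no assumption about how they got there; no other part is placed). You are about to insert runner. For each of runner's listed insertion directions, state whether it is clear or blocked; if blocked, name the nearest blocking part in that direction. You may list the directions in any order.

+x: ray from runner(0, -1, -1) has no placed part ⇒ clear
-y: nearest on ray is top@(0, -2, -1) ⇒ blocked
+y: nearest on ray is cam@(0, 1, -1) ⇒ blocked

+x: clear; +y: blocked by cam; -y: blocked by top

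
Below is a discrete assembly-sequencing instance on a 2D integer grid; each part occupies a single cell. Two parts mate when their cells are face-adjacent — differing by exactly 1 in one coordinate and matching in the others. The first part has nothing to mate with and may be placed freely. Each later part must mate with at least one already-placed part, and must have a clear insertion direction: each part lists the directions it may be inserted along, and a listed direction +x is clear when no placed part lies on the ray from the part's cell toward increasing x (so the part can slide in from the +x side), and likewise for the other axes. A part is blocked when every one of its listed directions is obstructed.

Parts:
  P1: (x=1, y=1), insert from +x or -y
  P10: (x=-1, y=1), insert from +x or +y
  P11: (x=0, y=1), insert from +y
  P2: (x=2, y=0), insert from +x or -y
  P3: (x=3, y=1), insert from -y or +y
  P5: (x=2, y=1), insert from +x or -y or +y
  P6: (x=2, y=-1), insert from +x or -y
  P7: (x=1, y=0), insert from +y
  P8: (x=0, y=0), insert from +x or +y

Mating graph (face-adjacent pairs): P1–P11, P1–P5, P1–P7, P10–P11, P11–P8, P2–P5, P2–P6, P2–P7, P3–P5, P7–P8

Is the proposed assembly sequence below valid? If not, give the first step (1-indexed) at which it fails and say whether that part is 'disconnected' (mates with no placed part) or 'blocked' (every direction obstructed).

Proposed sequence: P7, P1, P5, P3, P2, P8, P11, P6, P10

Valid

1. P7@(1, 0) [+y clear] — {P7}
2. P1@(1, 1) [+x clear] — {P1, P7}
3. P5@(2, 1) [+x clear] — {P1, P5, P7}
4. P3@(3, 1) [-y clear] — {P1, P3, P5, P7}
5. P2@(2, 0) [+x clear] — {P1, P2, P3, P5, P7}
6. P8@(0, 0) [+y clear] — {P1, P2, P3, P5, P7, P8}
7. P11@(0, 1) [+y clear] — {P1, P11, P2, P3, P5, P7, P8}
8. P6@(2, -1) [+x clear] — {P1, P11, P2, P3, P5, P6, P7, P8}
9. P10@(-1, 1) [+y clear] — {P1, P10, P11, P2, P3, P5, P6, P7, P8}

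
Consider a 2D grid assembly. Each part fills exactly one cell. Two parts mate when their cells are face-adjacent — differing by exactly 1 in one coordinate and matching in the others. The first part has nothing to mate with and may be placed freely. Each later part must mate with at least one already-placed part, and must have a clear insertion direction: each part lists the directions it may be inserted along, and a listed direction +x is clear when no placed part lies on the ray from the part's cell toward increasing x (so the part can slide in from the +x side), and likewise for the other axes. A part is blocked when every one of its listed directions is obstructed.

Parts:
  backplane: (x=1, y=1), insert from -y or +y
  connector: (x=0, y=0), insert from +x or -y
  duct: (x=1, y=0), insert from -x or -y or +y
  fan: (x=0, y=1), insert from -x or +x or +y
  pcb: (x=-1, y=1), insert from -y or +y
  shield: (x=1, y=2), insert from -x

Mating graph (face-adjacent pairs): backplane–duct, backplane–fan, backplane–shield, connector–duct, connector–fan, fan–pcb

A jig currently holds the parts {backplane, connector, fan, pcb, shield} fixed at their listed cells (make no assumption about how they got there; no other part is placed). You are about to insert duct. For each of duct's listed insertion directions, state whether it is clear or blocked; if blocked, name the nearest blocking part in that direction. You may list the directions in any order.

-x: nearest on ray is connector@(0, 0) ⇒ blocked
-y: ray from duct(1, 0) has no placed part ⇒ clear
+y: nearest on ray is backplane@(1, 1) ⇒ blocked

+y: blocked by backplane; -x: blocked by connector; -y: clear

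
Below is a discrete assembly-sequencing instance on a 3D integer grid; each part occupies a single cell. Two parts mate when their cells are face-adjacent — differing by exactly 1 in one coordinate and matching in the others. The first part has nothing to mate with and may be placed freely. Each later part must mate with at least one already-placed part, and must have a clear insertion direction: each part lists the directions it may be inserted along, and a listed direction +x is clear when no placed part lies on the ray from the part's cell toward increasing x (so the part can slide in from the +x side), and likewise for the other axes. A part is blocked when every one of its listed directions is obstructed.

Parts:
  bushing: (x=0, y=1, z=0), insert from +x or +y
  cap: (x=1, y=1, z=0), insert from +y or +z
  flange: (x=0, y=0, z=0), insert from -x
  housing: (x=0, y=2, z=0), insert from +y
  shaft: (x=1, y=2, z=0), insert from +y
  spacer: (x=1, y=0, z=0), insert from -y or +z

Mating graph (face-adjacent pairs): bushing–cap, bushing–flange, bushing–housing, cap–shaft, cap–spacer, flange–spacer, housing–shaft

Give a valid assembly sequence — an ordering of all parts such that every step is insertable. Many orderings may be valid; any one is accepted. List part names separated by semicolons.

housing; shaft; bushing; cap; flange; spacer

1. housing@(0, 2, 0) [+y clear] — {housing}
2. shaft@(1, 2, 0) [+y clear] — {housing, shaft}
3. bushing@(0, 1, 0) [+x clear] — {bushing, housing, shaft}
4. cap@(1, 1, 0) [+z clear] — {bushing, cap, housing, shaft}
5. flange@(0, 0, 0) [-x clear] — {bushing, cap, flange, housing, shaft}
6. spacer@(1, 0, 0) [-y clear] — {bushing, cap, flange, housing, shaft, spacer}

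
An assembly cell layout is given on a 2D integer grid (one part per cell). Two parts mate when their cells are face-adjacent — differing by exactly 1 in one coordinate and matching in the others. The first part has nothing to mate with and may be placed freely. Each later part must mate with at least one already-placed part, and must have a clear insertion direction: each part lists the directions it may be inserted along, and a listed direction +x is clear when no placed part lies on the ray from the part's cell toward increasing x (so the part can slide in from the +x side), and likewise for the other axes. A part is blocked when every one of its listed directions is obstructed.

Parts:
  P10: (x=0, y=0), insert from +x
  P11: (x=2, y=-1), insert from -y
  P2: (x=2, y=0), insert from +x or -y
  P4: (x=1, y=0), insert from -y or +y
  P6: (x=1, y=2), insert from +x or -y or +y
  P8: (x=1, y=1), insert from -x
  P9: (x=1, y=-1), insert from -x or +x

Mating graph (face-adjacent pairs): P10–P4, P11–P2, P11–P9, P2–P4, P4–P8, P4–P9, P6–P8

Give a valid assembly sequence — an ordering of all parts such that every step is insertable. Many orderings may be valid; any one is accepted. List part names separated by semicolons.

1. P10@(0, 0) [+x clear] — {P10}
2. P4@(1, 0) [-y clear] — {P10, P4}
3. P2@(2, 0) [+x clear] — {P10, P2, P4}
4. P11@(2, -1) [-y clear] — {P10, P11, P2, P4}
5. P8@(1, 1) [-x clear] — {P10, P11, P2, P4, P8}
6. P9@(1, -1) [-x clear] — {P10, P11, P2, P4, P8, P9}
7. P6@(1, 2) [+x clear] — {P10, P11, P2, P4, P6, P8, P9}

P10; P4; P2; P11; P8; P9; P6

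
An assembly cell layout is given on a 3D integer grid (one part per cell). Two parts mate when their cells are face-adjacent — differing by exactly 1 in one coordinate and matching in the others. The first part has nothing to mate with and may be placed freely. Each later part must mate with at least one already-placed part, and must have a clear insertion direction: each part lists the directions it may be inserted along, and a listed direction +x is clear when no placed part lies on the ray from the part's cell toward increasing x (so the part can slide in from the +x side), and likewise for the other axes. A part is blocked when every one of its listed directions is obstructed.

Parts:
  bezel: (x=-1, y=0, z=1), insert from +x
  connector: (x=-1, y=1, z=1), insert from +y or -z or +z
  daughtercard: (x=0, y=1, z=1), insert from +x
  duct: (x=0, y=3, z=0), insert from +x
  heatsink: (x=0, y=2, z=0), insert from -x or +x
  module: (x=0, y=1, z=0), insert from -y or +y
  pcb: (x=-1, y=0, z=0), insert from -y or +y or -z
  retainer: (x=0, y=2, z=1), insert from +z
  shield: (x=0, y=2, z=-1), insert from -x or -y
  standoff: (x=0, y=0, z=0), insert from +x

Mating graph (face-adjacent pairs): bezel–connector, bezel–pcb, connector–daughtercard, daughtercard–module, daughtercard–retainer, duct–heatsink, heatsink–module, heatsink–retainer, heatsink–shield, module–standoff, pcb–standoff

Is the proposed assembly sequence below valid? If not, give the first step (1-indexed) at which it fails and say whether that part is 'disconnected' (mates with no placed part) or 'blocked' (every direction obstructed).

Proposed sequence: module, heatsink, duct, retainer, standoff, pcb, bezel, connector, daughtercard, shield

1. module@(0, 1, 0) [-y clear] — {module}
2. heatsink@(0, 2, 0) [-x clear] — {heatsink, module}
3. duct@(0, 3, 0) [+x clear] — {duct, heatsink, module}
4. retainer@(0, 2, 1) [+z clear] — {duct, heatsink, module, retainer}
5. standoff@(0, 0, 0) [+x clear] — {duct, heatsink, module, retainer, standoff}
6. pcb@(-1, 0, 0) [-y clear] — {duct, heatsink, module, pcb, retainer, standoff}
7. bezel@(-1, 0, 1) [+x clear] — {bezel, duct, heatsink, module, pcb, retainer, standoff}
8. connector@(-1, 1, 1) [+y clear] — {bezel, connector, duct, heatsink, module, pcb, retainer, standoff}
9. daughtercard@(0, 1, 1) [+x clear] — {bezel, connector, daughtercard, duct, heatsink, module, pcb, retainer, standoff}
10. shield@(0, 2, -1) [-x clear] — {bezel, connector, daughtercard, duct, heatsink, module, pcb, retainer, shield, standoff}

Valid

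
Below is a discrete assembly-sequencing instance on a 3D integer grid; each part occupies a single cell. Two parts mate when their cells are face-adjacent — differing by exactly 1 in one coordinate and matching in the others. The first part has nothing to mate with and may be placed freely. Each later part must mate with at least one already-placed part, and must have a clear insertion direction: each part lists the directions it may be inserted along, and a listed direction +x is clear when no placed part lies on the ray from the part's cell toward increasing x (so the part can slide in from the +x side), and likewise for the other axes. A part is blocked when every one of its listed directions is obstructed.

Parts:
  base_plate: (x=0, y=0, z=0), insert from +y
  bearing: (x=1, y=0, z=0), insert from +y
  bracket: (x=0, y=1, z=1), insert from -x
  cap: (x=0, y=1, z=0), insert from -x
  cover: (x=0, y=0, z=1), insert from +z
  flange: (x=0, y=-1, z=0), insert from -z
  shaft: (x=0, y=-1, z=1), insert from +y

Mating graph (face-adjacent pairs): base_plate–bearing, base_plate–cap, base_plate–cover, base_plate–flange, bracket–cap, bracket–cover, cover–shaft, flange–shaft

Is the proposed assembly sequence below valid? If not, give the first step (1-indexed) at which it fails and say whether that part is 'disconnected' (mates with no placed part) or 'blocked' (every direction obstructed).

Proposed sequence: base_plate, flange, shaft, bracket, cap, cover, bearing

1. base_plate@(0, 0, 0) [+y clear] — {base_plate}
2. flange@(0, -1, 0) [-z clear] — {base_plate, flange}
3. shaft@(0, -1, 1) [+y clear] — {base_plate, flange, shaft}
4. bracket@(0, 1, 1) — no placed neighbour ⇒ disconnected

Invalid at step 4 (disconnected)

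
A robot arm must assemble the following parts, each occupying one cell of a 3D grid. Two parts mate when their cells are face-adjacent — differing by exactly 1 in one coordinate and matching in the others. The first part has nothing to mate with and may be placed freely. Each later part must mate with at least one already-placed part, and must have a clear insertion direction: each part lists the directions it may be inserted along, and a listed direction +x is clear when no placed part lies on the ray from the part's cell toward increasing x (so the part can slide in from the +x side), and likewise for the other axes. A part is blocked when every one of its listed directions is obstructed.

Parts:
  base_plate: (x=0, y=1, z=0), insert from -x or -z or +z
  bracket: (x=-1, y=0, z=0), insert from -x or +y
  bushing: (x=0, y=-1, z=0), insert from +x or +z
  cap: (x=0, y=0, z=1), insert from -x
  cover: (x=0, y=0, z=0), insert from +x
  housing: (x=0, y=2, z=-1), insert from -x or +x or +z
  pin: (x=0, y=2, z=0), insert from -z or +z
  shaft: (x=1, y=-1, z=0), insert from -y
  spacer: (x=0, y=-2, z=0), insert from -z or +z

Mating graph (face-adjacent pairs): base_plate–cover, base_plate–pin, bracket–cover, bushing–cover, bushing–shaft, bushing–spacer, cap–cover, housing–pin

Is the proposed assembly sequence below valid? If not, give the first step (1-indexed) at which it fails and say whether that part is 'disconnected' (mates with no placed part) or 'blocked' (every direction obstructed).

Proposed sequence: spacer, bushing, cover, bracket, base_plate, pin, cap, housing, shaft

1. spacer@(0, -2, 0) [-z clear] — {spacer}
2. bushing@(0, -1, 0) [+x clear] — {bushing, spacer}
3. cover@(0, 0, 0) [+x clear] — {bushing, cover, spacer}
4. bracket@(-1, 0, 0) [-x clear] — {bracket, bushing, cover, spacer}
5. base_plate@(0, 1, 0) [-x clear] — {base_plate, bracket, bushing, cover, spacer}
6. pin@(0, 2, 0) [-z clear] — {base_plate, bracket, bushing, cover, pin, spacer}
7. cap@(0, 0, 1) [-x clear] — {base_plate, bracket, bushing, cap, cover, pin, spacer}
8. housing@(0, 2, -1) [-x clear] — {base_plate, bracket, bushing, cap, cover, housing, pin, spacer}
9. shaft@(1, -1, 0) [-y clear] — {base_plate, bracket, bushing, cap, cover, housing, pin, shaft, spacer}

Valid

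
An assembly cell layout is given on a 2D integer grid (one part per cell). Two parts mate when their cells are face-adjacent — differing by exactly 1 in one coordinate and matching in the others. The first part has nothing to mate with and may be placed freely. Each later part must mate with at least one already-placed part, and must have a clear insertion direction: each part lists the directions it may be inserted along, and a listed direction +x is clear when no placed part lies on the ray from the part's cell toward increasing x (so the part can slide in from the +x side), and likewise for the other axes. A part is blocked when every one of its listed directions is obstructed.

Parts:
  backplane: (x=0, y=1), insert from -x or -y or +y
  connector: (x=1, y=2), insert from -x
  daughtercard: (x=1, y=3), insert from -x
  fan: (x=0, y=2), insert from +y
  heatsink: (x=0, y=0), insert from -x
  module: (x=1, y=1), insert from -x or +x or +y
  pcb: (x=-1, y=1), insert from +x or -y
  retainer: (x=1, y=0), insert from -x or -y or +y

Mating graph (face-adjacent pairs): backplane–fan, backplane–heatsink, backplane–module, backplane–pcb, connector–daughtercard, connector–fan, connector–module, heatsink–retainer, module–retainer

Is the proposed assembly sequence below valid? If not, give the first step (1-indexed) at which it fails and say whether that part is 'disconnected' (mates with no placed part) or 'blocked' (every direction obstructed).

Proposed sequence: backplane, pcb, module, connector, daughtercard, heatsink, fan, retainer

1. backplane@(0, 1) [-x clear] — {backplane}
2. pcb@(-1, 1) [-y clear] — {backplane, pcb}
3. module@(1, 1) [+x clear] — {backplane, module, pcb}
4. connector@(1, 2) [-x clear] — {backplane, connector, module, pcb}
5. daughtercard@(1, 3) [-x clear] — {backplane, connector, daughtercard, module, pcb}
6. heatsink@(0, 0) [-x clear] — {backplane, connector, daughtercard, heatsink, module, pcb}
7. fan@(0, 2) [+y clear] — {backplane, connector, daughtercard, fan, heatsink, module, pcb}
8. retainer@(1, 0) [-y clear] — {backplane, connector, daughtercard, fan, heatsink, module, pcb, retainer}

Valid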